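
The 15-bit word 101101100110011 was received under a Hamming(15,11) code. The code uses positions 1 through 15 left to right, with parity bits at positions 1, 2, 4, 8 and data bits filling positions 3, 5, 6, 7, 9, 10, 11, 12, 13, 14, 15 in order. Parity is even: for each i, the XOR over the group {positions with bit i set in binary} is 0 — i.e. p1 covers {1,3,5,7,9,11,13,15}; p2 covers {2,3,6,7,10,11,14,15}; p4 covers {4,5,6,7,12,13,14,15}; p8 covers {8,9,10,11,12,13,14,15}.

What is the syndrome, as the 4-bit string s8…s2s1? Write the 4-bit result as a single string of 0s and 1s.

s1 (pos 1,3,5,7,9,11,13,15): 1⊕1⊕0⊕1⊕0⊕1⊕0⊕1 = 1
s2 (pos 2,3,6,7,10,11,14,15): 0⊕1⊕1⊕1⊕1⊕1⊕1⊕1 = 1
s4 (pos 4,5,6,7,12,13,14,15): 1⊕0⊕1⊕1⊕0⊕0⊕1⊕1 = 1
s8 (pos 8,9,10,11,12,13,14,15): 0⊕0⊕1⊕1⊕0⊕0⊕1⊕1 = 0
Syndrome s8…s1 = 0111 → error at position 7.

0111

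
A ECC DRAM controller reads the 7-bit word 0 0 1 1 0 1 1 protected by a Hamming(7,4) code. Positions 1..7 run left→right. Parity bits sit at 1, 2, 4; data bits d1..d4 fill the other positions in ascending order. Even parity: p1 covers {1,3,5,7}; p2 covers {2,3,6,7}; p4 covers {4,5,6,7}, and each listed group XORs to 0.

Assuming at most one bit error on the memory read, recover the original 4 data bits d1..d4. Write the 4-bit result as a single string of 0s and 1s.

s1 (pos 1,3,5,7): 0⊕1⊕0⊕1 = 0
s2 (pos 2,3,6,7): 0⊕1⊕1⊕1 = 1
s4 (pos 4,5,6,7): 1⊕0⊕1⊕1 = 1
Syndrome s4…s1 = 110 → error at position 6.
Flip position 6: 0011011 → 0011001
Read data bits from positions 3,5,6,7: 1001

1001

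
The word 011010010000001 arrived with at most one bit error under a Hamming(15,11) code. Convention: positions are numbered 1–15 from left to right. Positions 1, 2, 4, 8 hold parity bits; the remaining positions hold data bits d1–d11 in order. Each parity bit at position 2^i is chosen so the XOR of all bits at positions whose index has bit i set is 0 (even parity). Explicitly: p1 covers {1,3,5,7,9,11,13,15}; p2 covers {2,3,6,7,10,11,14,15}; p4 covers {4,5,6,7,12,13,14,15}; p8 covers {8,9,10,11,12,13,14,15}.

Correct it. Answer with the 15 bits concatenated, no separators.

s1 (pos 1,3,5,7,9,11,13,15): 0⊕1⊕1⊕0⊕0⊕0⊕0⊕1 = 1
s2 (pos 2,3,6,7,10,11,14,15): 1⊕1⊕0⊕0⊕0⊕0⊕0⊕1 = 1
s4 (pos 4,5,6,7,12,13,14,15): 0⊕1⊕0⊕0⊕0⊕0⊕0⊕1 = 0
s8 (pos 8,9,10,11,12,13,14,15): 1⊕0⊕0⊕0⊕0⊕0⊕0⊕1 = 0
Syndrome s8…s1 = 0011 → error at position 3.
Flip position 3: 011010010000001 → 010010010000001

010010010000001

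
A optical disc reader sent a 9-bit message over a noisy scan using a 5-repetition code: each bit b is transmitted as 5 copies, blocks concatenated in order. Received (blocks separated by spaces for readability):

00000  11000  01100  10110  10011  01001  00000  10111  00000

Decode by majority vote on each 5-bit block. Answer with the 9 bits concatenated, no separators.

000110010

Block 1 (00000): 0 ones → 0
Block 2 (11000): 2 ones → 0
Block 3 (01100): 2 ones → 0
Block 4 (10110): 3 ones → 1
Block 5 (10011): 3 ones → 1
Block 6 (01001): 2 ones → 0
Block 7 (00000): 0 ones → 0
Block 8 (10111): 4 ones → 1
Block 9 (00000): 0 ones → 0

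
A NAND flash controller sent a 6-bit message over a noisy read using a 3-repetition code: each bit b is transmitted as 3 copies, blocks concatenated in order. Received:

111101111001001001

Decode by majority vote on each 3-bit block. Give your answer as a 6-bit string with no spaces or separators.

111000

Block 1 (111): 3 ones → 1
Block 2 (101): 2 ones → 1
Block 3 (111): 3 ones → 1
Block 4 (001): 1 one → 0
Block 5 (001): 1 one → 0
Block 6 (001): 1 one → 0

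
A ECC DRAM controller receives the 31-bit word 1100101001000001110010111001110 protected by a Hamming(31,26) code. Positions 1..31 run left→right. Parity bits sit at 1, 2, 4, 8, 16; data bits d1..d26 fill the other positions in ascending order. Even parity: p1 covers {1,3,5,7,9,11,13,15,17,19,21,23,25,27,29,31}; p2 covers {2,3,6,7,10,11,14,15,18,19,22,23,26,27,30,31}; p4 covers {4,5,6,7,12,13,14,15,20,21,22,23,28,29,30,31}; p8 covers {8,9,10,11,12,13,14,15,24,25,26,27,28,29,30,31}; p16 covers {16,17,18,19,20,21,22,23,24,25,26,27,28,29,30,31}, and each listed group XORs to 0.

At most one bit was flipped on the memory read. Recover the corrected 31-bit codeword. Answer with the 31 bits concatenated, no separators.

1101101001000001110010111001110

s1 (pos 1,3,5,7,9,11,13,15,17,19,21,23,25,27,29,31): 1⊕0⊕1⊕1⊕0⊕0⊕0⊕0⊕1⊕0⊕1⊕1⊕1⊕0⊕1⊕0 = 0
s2 (pos 2,3,6,7,10,11,14,15,18,19,22,23,26,27,30,31): 1⊕0⊕0⊕1⊕1⊕0⊕0⊕0⊕1⊕0⊕0⊕1⊕0⊕0⊕1⊕0 = 0
s4 (pos 4,5,6,7,12,13,14,15,20,21,22,23,28,29,30,31): 0⊕1⊕0⊕1⊕0⊕0⊕0⊕0⊕0⊕1⊕0⊕1⊕1⊕1⊕1⊕0 = 1
s8 (pos 8,9,10,11,12,13,14,15,24,25,26,27,28,29,30,31): 0⊕0⊕1⊕0⊕0⊕0⊕0⊕0⊕1⊕1⊕0⊕0⊕1⊕1⊕1⊕0 = 0
s16 (pos 16,17,18,19,20,21,22,23,24,25,26,27,28,29,30,31): 1⊕1⊕1⊕0⊕0⊕1⊕0⊕1⊕1⊕1⊕0⊕0⊕1⊕1⊕1⊕0 = 0
Syndrome s16…s1 = 00100 → error at position 4.
Flip position 4: 1100101001000001110010111001110 → 1101101001000001110010111001110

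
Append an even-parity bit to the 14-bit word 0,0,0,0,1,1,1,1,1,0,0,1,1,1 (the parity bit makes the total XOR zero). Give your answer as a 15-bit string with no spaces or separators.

000011111001110

XOR of the 14 data bits: 0⊕0⊕0⊕0⊕1⊕1⊕1⊕1⊕1⊕0⊕0⊕1⊕1⊕1 = 0
Parity bit = 0 (so all 15 bits XOR to 0).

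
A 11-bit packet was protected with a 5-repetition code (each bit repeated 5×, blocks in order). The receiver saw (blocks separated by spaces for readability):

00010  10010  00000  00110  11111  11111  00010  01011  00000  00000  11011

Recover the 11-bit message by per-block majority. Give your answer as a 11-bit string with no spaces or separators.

Block 1 (00010): 1 one → 0
Block 2 (10010): 2 ones → 0
Block 3 (00000): 0 ones → 0
Block 4 (00110): 2 ones → 0
Block 5 (11111): 5 ones → 1
Block 6 (11111): 5 ones → 1
Block 7 (00010): 1 one → 0
Block 8 (01011): 3 ones → 1
Block 9 (00000): 0 ones → 0
Block 10 (00000): 0 ones → 0
Block 11 (11011): 4 ones → 1

00001101001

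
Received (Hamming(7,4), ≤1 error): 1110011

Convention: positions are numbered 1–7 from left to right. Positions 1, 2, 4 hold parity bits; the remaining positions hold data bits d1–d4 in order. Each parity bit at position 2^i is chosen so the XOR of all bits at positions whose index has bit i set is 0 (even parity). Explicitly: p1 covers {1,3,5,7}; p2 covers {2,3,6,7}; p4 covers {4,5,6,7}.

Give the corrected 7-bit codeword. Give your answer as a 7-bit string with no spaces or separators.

0110011

s1 (pos 1,3,5,7): 1⊕1⊕0⊕1 = 1
s2 (pos 2,3,6,7): 1⊕1⊕1⊕1 = 0
s4 (pos 4,5,6,7): 0⊕0⊕1⊕1 = 0
Syndrome s4…s1 = 001 → error at position 1.
Flip position 1: 1110011 → 0110011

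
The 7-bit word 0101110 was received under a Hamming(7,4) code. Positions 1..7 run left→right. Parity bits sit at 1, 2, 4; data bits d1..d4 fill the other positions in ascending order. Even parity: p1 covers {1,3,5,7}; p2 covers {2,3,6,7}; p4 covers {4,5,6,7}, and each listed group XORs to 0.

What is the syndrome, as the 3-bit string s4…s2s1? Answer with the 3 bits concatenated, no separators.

s1 (pos 1,3,5,7): 0⊕0⊕1⊕0 = 1
s2 (pos 2,3,6,7): 1⊕0⊕1⊕0 = 0
s4 (pos 4,5,6,7): 1⊕1⊕1⊕0 = 1
Syndrome s4…s1 = 101 → error at position 5.

101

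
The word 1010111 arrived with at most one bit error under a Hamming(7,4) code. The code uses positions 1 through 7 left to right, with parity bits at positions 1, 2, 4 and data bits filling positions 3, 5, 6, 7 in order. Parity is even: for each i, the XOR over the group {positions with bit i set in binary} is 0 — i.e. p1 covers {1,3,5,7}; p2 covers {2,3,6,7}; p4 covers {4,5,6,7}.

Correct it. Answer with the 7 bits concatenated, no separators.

1010101

s1 (pos 1,3,5,7): 1⊕1⊕1⊕1 = 0
s2 (pos 2,3,6,7): 0⊕1⊕1⊕1 = 1
s4 (pos 4,5,6,7): 0⊕1⊕1⊕1 = 1
Syndrome s4…s1 = 110 → error at position 6.
Flip position 6: 1010111 → 1010101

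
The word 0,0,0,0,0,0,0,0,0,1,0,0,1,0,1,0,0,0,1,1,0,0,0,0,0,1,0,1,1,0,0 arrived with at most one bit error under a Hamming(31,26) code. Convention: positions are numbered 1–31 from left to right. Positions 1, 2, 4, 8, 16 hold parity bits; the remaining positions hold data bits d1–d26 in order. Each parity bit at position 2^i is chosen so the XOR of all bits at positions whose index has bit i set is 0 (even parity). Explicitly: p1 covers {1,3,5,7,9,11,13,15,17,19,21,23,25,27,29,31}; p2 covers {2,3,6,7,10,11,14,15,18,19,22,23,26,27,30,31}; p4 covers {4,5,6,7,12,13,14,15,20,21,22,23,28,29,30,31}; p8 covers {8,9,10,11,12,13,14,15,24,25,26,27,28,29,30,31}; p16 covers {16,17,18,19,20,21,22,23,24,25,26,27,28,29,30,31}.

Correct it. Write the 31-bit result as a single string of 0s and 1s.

s1 (pos 1,3,5,7,9,11,13,15,17,19,21,23,25,27,29,31): 0⊕0⊕0⊕0⊕0⊕0⊕1⊕1⊕0⊕1⊕0⊕0⊕0⊕0⊕1⊕0 = 0
s2 (pos 2,3,6,7,10,11,14,15,18,19,22,23,26,27,30,31): 0⊕0⊕0⊕0⊕1⊕0⊕0⊕1⊕0⊕1⊕0⊕0⊕1⊕0⊕0⊕0 = 0
s4 (pos 4,5,6,7,12,13,14,15,20,21,22,23,28,29,30,31): 0⊕0⊕0⊕0⊕0⊕1⊕0⊕1⊕1⊕0⊕0⊕0⊕1⊕1⊕0⊕0 = 1
s8 (pos 8,9,10,11,12,13,14,15,24,25,26,27,28,29,30,31): 0⊕0⊕1⊕0⊕0⊕1⊕0⊕1⊕0⊕0⊕1⊕0⊕1⊕1⊕0⊕0 = 0
s16 (pos 16,17,18,19,20,21,22,23,24,25,26,27,28,29,30,31): 0⊕0⊕0⊕1⊕1⊕0⊕0⊕0⊕0⊕0⊕1⊕0⊕1⊕1⊕0⊕0 = 1
Syndrome s16…s1 = 10100 → error at position 20.
Flip position 20: 0000000001001010001100000101100 → 0000000001001010001000000101100

0000000001001010001000000101100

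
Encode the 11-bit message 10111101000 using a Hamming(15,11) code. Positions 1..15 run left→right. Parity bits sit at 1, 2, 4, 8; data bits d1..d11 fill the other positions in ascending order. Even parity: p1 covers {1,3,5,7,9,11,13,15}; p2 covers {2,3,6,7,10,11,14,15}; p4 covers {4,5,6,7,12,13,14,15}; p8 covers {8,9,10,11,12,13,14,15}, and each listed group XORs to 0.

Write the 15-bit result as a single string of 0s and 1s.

101101111101000

Place data at non-parity positions: p1 p2 1 p4 0 1 1 p8 1 1 0 1 0 0 0
p1 (pos 1,3,5,7,9,11,13,15): XOR of data positions = 1⊕0⊕1⊕1⊕0⊕0⊕0 = 1
p2 (pos 2,3,6,7,10,11,14,15): XOR of data positions = 1⊕1⊕1⊕1⊕0⊕0⊕0 = 0
p4 (pos 4,5,6,7,12,13,14,15): XOR of data positions = 0⊕1⊕1⊕1⊕0⊕0⊕0 = 1
p8 (pos 8,9,10,11,12,13,14,15): XOR of data positions = 1⊕1⊕0⊕1⊕0⊕0⊕0 = 1
Codeword: 101101111101000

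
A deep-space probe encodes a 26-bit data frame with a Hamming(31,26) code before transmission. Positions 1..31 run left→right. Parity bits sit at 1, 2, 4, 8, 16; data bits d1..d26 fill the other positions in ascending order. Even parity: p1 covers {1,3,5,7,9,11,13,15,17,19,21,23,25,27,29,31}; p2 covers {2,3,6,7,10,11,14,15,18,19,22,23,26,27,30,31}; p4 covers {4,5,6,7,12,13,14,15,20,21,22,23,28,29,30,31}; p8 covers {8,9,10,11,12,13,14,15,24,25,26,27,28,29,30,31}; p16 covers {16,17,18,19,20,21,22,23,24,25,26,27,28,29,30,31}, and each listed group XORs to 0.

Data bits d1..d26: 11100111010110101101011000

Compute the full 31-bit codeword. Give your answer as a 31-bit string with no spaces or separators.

1110110101110100110101101011000

Place data at non-parity positions: p1 p2 1 p4 1 1 0 p8 0 1 1 1 0 1 0 p16 1 1 0 1 0 1 1 0 1 0 1 1 0 0 0
p1 (pos 1,3,5,7,9,11,13,15,17,19,21,23,25,27,29,31): XOR of data positions = 1⊕1⊕0⊕0⊕1⊕0⊕0⊕1⊕0⊕0⊕1⊕1⊕1⊕0⊕0 = 1
p2 (pos 2,3,6,7,10,11,14,15,18,19,22,23,26,27,30,31): XOR of data positions = 1⊕1⊕0⊕1⊕1⊕1⊕0⊕1⊕0⊕1⊕1⊕0⊕1⊕0⊕0 = 1
p4 (pos 4,5,6,7,12,13,14,15,20,21,22,23,28,29,30,31): XOR of data positions = 1⊕1⊕0⊕1⊕0⊕1⊕0⊕1⊕0⊕1⊕1⊕1⊕0⊕0⊕0 = 0
p8 (pos 8,9,10,11,12,13,14,15,24,25,26,27,28,29,30,31): XOR of data positions = 0⊕1⊕1⊕1⊕0⊕1⊕0⊕0⊕1⊕0⊕1⊕1⊕0⊕0⊕0 = 1
p16 (pos 16,17,18,19,20,21,22,23,24,25,26,27,28,29,30,31): XOR of data positions = 1⊕1⊕0⊕1⊕0⊕1⊕1⊕0⊕1⊕0⊕1⊕1⊕0⊕0⊕0 = 0
Codeword: 1110110101110100110101101011000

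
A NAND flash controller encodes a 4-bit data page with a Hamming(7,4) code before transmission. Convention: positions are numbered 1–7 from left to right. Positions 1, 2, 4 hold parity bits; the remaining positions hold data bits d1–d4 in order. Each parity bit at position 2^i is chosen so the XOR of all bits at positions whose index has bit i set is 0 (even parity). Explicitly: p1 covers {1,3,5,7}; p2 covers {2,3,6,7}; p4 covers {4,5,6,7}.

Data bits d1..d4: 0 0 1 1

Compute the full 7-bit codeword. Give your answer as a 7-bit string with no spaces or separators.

Place data at non-parity positions: p1 p2 0 p4 0 1 1
p1 (pos 1,3,5,7): XOR of data positions = 0⊕0⊕1 = 1
p2 (pos 2,3,6,7): XOR of data positions = 0⊕1⊕1 = 0
p4 (pos 4,5,6,7): XOR of data positions = 0⊕1⊕1 = 0
Codeword: 1000011

1000011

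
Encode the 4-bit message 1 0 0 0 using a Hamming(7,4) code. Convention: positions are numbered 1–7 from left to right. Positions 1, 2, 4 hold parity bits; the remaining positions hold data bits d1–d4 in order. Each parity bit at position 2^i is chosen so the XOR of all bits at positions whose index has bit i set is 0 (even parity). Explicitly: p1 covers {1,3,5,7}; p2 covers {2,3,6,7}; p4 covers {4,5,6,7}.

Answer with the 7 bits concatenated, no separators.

Place data at non-parity positions: p1 p2 1 p4 0 0 0
p1 (pos 1,3,5,7): XOR of data positions = 1⊕0⊕0 = 1
p2 (pos 2,3,6,7): XOR of data positions = 1⊕0⊕0 = 1
p4 (pos 4,5,6,7): XOR of data positions = 0⊕0⊕0 = 0
Codeword: 1110000

1110000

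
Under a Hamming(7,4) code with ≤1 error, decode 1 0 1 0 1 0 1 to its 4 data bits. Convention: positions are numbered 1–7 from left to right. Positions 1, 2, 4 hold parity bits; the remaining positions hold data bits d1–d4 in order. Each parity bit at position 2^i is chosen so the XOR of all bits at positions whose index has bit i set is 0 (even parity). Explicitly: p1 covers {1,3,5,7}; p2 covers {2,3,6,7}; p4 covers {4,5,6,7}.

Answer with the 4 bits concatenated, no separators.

s1 (pos 1,3,5,7): 1⊕1⊕1⊕1 = 0
s2 (pos 2,3,6,7): 0⊕1⊕0⊕1 = 0
s4 (pos 4,5,6,7): 0⊕1⊕0⊕1 = 0
Syndrome s4…s1 = 000 → no error.
Read data bits from positions 3,5,6,7: 1101

1101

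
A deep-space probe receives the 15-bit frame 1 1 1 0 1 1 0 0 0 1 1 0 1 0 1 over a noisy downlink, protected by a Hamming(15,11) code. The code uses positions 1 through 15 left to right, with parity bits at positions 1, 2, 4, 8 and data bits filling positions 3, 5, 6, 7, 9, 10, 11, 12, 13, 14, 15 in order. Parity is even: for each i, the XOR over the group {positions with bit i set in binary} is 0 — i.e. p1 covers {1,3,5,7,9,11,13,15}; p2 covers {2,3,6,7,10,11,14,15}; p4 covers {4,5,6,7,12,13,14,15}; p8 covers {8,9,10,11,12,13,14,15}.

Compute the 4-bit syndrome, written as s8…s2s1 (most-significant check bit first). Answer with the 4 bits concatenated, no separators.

0000

s1 (pos 1,3,5,7,9,11,13,15): 1⊕1⊕1⊕0⊕0⊕1⊕1⊕1 = 0
s2 (pos 2,3,6,7,10,11,14,15): 1⊕1⊕1⊕0⊕1⊕1⊕0⊕1 = 0
s4 (pos 4,5,6,7,12,13,14,15): 0⊕1⊕1⊕0⊕0⊕1⊕0⊕1 = 0
s8 (pos 8,9,10,11,12,13,14,15): 0⊕0⊕1⊕1⊕0⊕1⊕0⊕1 = 0
Syndrome s8…s1 = 0000 → no error.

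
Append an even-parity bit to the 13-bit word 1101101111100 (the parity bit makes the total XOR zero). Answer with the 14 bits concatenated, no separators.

11011011111001

XOR of the 13 data bits: 1⊕1⊕0⊕1⊕1⊕0⊕1⊕1⊕1⊕1⊕1⊕0⊕0 = 1
Parity bit = 1 (so all 14 bits XOR to 0).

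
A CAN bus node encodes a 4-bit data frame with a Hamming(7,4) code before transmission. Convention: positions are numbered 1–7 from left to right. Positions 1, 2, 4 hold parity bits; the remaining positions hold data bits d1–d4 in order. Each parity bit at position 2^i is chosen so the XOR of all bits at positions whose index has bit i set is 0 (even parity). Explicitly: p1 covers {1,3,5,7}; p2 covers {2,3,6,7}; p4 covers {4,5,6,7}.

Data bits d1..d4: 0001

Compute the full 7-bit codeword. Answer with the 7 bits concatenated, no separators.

1101001

Place data at non-parity positions: p1 p2 0 p4 0 0 1
p1 (pos 1,3,5,7): XOR of data positions = 0⊕0⊕1 = 1
p2 (pos 2,3,6,7): XOR of data positions = 0⊕0⊕1 = 1
p4 (pos 4,5,6,7): XOR of data positions = 0⊕0⊕1 = 1
Codeword: 1101001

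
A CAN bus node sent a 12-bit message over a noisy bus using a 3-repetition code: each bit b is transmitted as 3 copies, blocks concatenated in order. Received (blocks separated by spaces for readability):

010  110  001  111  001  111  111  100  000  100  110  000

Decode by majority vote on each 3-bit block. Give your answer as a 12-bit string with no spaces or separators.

010101100010

Block 1 (010): 1 one → 0
Block 2 (110): 2 ones → 1
Block 3 (001): 1 one → 0
Block 4 (111): 3 ones → 1
Block 5 (001): 1 one → 0
Block 6 (111): 3 ones → 1
Block 7 (111): 3 ones → 1
Block 8 (100): 1 one → 0
Block 9 (000): 0 ones → 0
Block 10 (100): 1 one → 0
Block 11 (110): 2 ones → 1
Block 12 (000): 0 ones → 0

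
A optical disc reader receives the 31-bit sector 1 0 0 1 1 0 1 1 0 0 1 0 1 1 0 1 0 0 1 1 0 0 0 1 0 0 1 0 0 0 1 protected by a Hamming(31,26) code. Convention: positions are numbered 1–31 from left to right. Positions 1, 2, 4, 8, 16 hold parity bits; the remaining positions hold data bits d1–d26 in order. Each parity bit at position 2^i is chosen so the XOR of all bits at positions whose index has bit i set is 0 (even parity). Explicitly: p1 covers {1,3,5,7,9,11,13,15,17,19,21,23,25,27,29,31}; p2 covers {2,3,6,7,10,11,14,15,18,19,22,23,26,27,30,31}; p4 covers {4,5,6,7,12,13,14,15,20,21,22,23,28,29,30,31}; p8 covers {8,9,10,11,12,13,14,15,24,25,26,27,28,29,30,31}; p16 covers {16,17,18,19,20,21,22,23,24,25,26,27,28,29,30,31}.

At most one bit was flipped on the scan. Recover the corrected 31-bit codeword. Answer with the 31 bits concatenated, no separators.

1001101100111101001100010010001

s1 (pos 1,3,5,7,9,11,13,15,17,19,21,23,25,27,29,31): 1⊕0⊕1⊕1⊕0⊕1⊕1⊕0⊕0⊕1⊕0⊕0⊕0⊕1⊕0⊕1 = 0
s2 (pos 2,3,6,7,10,11,14,15,18,19,22,23,26,27,30,31): 0⊕0⊕0⊕1⊕0⊕1⊕1⊕0⊕0⊕1⊕0⊕0⊕0⊕1⊕0⊕1 = 0
s4 (pos 4,5,6,7,12,13,14,15,20,21,22,23,28,29,30,31): 1⊕1⊕0⊕1⊕0⊕1⊕1⊕0⊕1⊕0⊕0⊕0⊕0⊕0⊕0⊕1 = 1
s8 (pos 8,9,10,11,12,13,14,15,24,25,26,27,28,29,30,31): 1⊕0⊕0⊕1⊕0⊕1⊕1⊕0⊕1⊕0⊕0⊕1⊕0⊕0⊕0⊕1 = 1
s16 (pos 16,17,18,19,20,21,22,23,24,25,26,27,28,29,30,31): 1⊕0⊕0⊕1⊕1⊕0⊕0⊕0⊕1⊕0⊕0⊕1⊕0⊕0⊕0⊕1 = 0
Syndrome s16…s1 = 01100 → error at position 12.
Flip position 12: 1001101100101101001100010010001 → 1001101100111101001100010010001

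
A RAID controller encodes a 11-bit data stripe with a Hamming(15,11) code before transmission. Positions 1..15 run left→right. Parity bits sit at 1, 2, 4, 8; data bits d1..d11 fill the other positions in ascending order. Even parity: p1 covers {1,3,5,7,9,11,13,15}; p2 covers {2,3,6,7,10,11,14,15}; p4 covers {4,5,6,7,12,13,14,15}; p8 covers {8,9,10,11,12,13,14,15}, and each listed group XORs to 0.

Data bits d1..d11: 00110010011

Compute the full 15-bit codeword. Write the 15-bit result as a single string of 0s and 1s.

Place data at non-parity positions: p1 p2 0 p4 0 1 1 p8 0 0 1 0 0 1 1
p1 (pos 1,3,5,7,9,11,13,15): XOR of data positions = 0⊕0⊕1⊕0⊕1⊕0⊕1 = 1
p2 (pos 2,3,6,7,10,11,14,15): XOR of data positions = 0⊕1⊕1⊕0⊕1⊕1⊕1 = 1
p4 (pos 4,5,6,7,12,13,14,15): XOR of data positions = 0⊕1⊕1⊕0⊕0⊕1⊕1 = 0
p8 (pos 8,9,10,11,12,13,14,15): XOR of data positions = 0⊕0⊕1⊕0⊕0⊕1⊕1 = 1
Codeword: 110001110010011

110001110010011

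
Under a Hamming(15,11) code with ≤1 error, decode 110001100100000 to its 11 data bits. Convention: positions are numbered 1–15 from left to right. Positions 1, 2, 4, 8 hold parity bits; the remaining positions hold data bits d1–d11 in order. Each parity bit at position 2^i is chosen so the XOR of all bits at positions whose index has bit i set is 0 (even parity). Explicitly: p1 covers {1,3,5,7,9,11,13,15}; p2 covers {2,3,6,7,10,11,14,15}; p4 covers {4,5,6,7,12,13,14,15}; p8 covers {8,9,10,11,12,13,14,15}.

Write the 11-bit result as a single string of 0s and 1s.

00110100000

s1 (pos 1,3,5,7,9,11,13,15): 1⊕0⊕0⊕1⊕0⊕0⊕0⊕0 = 0
s2 (pos 2,3,6,7,10,11,14,15): 1⊕0⊕1⊕1⊕1⊕0⊕0⊕0 = 0
s4 (pos 4,5,6,7,12,13,14,15): 0⊕0⊕1⊕1⊕0⊕0⊕0⊕0 = 0
s8 (pos 8,9,10,11,12,13,14,15): 0⊕0⊕1⊕0⊕0⊕0⊕0⊕0 = 1
Syndrome s8…s1 = 1000 → error at position 8.
Flip position 8: 110001100100000 → 110001110100000
Read data bits from positions 3,5,6,7,9,10,11,12,13,14,15: 00110100000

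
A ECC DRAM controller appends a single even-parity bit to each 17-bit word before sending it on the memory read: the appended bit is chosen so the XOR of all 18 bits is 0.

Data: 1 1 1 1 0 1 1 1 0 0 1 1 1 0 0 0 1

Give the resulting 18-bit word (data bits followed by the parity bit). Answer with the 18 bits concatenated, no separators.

XOR of the 17 data bits: 1⊕1⊕1⊕1⊕0⊕1⊕1⊕1⊕0⊕0⊕1⊕1⊕1⊕0⊕0⊕0⊕1 = 1
Parity bit = 1 (so all 18 bits XOR to 0).

111101110011100011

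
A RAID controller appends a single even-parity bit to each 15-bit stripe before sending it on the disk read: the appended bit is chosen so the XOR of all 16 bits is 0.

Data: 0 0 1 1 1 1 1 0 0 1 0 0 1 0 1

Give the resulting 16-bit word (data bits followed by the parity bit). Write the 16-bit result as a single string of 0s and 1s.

0011111001001010

XOR of the 15 data bits: 0⊕0⊕1⊕1⊕1⊕1⊕1⊕0⊕0⊕1⊕0⊕0⊕1⊕0⊕1 = 0
Parity bit = 0 (so all 16 bits XOR to 0).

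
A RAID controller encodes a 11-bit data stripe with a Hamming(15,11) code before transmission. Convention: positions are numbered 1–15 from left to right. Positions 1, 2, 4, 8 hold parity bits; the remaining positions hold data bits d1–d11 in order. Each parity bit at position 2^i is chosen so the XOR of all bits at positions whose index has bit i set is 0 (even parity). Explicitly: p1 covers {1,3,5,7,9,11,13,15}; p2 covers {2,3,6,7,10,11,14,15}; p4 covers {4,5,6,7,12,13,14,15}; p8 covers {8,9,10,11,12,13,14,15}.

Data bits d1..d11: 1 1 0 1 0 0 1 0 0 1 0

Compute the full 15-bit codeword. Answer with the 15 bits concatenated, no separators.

Place data at non-parity positions: p1 p2 1 p4 1 0 1 p8 0 0 1 0 0 1 0
p1 (pos 1,3,5,7,9,11,13,15): XOR of data positions = 1⊕1⊕1⊕0⊕1⊕0⊕0 = 0
p2 (pos 2,3,6,7,10,11,14,15): XOR of data positions = 1⊕0⊕1⊕0⊕1⊕1⊕0 = 0
p4 (pos 4,5,6,7,12,13,14,15): XOR of data positions = 1⊕0⊕1⊕0⊕0⊕1⊕0 = 1
p8 (pos 8,9,10,11,12,13,14,15): XOR of data positions = 0⊕0⊕1⊕0⊕0⊕1⊕0 = 0
Codeword: 001110100010010

001110100010010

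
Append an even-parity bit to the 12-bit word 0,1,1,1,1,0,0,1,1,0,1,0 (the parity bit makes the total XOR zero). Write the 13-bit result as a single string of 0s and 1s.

XOR of the 12 data bits: 0⊕1⊕1⊕1⊕1⊕0⊕0⊕1⊕1⊕0⊕1⊕0 = 1
Parity bit = 1 (so all 13 bits XOR to 0).

0111100110101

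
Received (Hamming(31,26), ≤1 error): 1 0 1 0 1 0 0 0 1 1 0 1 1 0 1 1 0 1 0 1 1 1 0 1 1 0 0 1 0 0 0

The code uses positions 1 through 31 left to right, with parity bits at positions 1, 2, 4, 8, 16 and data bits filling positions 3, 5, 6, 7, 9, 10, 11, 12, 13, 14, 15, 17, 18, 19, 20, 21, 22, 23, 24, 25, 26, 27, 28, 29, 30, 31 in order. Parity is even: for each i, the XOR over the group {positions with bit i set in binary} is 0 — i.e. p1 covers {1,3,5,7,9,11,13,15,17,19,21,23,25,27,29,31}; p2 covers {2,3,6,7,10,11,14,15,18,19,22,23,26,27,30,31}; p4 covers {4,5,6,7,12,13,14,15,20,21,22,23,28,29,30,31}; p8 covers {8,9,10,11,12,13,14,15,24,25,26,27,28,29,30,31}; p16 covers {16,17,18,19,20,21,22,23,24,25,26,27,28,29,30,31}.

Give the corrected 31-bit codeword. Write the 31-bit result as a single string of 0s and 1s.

s1 (pos 1,3,5,7,9,11,13,15,17,19,21,23,25,27,29,31): 1⊕1⊕1⊕0⊕1⊕0⊕1⊕1⊕0⊕0⊕1⊕0⊕1⊕0⊕0⊕0 = 0
s2 (pos 2,3,6,7,10,11,14,15,18,19,22,23,26,27,30,31): 0⊕1⊕0⊕0⊕1⊕0⊕0⊕1⊕1⊕0⊕1⊕0⊕0⊕0⊕0⊕0 = 1
s4 (pos 4,5,6,7,12,13,14,15,20,21,22,23,28,29,30,31): 0⊕1⊕0⊕0⊕1⊕1⊕0⊕1⊕1⊕1⊕1⊕0⊕1⊕0⊕0⊕0 = 0
s8 (pos 8,9,10,11,12,13,14,15,24,25,26,27,28,29,30,31): 0⊕1⊕1⊕0⊕1⊕1⊕0⊕1⊕1⊕1⊕0⊕0⊕1⊕0⊕0⊕0 = 0
s16 (pos 16,17,18,19,20,21,22,23,24,25,26,27,28,29,30,31): 1⊕0⊕1⊕0⊕1⊕1⊕1⊕0⊕1⊕1⊕0⊕0⊕1⊕0⊕0⊕0 = 0
Syndrome s16…s1 = 00010 → error at position 2.
Flip position 2: 1010100011011011010111011001000 → 1110100011011011010111011001000

1110100011011011010111011001000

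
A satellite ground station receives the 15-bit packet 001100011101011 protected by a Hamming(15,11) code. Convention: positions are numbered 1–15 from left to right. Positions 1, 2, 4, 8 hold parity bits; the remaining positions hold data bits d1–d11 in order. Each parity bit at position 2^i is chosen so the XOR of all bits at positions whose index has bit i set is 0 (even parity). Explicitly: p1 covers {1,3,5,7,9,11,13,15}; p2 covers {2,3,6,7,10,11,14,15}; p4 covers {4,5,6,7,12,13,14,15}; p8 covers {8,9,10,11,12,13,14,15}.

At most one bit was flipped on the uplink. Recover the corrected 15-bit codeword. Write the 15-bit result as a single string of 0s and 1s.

101100011101011

s1 (pos 1,3,5,7,9,11,13,15): 0⊕1⊕0⊕0⊕1⊕0⊕0⊕1 = 1
s2 (pos 2,3,6,7,10,11,14,15): 0⊕1⊕0⊕0⊕1⊕0⊕1⊕1 = 0
s4 (pos 4,5,6,7,12,13,14,15): 1⊕0⊕0⊕0⊕1⊕0⊕1⊕1 = 0
s8 (pos 8,9,10,11,12,13,14,15): 1⊕1⊕1⊕0⊕1⊕0⊕1⊕1 = 0
Syndrome s8…s1 = 0001 → error at position 1.
Flip position 1: 001100011101011 → 101100011101011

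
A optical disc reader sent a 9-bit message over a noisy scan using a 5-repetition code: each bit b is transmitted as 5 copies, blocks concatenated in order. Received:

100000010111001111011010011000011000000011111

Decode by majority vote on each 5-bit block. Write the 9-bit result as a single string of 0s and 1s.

001100001

Block 1 (10000): 1 one → 0
Block 2 (00101): 2 ones → 0
Block 3 (11001): 3 ones → 1
Block 4 (11101): 4 ones → 1
Block 5 (10100): 2 ones → 0
Block 6 (11000): 2 ones → 0
Block 7 (01100): 2 ones → 0
Block 8 (00000): 0 ones → 0
Block 9 (11111): 5 ones → 1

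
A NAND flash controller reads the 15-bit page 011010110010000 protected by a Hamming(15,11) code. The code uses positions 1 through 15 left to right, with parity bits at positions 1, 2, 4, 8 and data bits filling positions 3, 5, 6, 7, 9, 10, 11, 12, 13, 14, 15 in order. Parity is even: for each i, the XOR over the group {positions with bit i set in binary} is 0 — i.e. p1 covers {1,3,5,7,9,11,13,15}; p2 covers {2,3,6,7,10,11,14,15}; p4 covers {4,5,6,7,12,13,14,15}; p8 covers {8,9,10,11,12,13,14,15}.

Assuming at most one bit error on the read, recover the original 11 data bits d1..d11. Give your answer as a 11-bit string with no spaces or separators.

11010010000

s1 (pos 1,3,5,7,9,11,13,15): 0⊕1⊕1⊕1⊕0⊕1⊕0⊕0 = 0
s2 (pos 2,3,6,7,10,11,14,15): 1⊕1⊕0⊕1⊕0⊕1⊕0⊕0 = 0
s4 (pos 4,5,6,7,12,13,14,15): 0⊕1⊕0⊕1⊕0⊕0⊕0⊕0 = 0
s8 (pos 8,9,10,11,12,13,14,15): 1⊕0⊕0⊕1⊕0⊕0⊕0⊕0 = 0
Syndrome s8…s1 = 0000 → no error.
Read data bits from positions 3,5,6,7,9,10,11,12,13,14,15: 11010010000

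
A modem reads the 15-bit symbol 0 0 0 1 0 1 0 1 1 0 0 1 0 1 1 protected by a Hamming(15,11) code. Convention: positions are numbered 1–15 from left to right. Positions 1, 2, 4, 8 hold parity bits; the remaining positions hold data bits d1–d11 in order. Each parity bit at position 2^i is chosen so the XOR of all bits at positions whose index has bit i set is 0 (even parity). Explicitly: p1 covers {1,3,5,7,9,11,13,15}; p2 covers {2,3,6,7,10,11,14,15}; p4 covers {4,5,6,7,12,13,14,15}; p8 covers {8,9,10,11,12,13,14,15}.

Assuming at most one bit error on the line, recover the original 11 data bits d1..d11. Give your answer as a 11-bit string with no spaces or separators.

s1 (pos 1,3,5,7,9,11,13,15): 0⊕0⊕0⊕0⊕1⊕0⊕0⊕1 = 0
s2 (pos 2,3,6,7,10,11,14,15): 0⊕0⊕1⊕0⊕0⊕0⊕1⊕1 = 1
s4 (pos 4,5,6,7,12,13,14,15): 1⊕0⊕1⊕0⊕1⊕0⊕1⊕1 = 1
s8 (pos 8,9,10,11,12,13,14,15): 1⊕1⊕0⊕0⊕1⊕0⊕1⊕1 = 1
Syndrome s8…s1 = 1110 → error at position 14.
Flip position 14: 000101011001011 → 000101011001001
Read data bits from positions 3,5,6,7,9,10,11,12,13,14,15: 00101001001

00101001001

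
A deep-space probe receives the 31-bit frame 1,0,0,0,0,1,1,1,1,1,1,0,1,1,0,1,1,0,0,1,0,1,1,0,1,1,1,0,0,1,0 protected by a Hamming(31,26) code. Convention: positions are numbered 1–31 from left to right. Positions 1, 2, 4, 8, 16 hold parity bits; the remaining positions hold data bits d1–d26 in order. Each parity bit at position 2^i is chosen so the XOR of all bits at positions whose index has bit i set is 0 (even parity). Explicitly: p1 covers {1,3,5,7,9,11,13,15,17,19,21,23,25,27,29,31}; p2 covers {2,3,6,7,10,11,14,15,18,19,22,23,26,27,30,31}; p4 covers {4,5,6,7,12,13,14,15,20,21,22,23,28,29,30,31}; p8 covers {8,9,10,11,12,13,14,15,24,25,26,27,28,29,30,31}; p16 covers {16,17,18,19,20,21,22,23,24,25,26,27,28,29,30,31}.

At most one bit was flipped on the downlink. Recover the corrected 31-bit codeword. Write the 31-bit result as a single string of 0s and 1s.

s1 (pos 1,3,5,7,9,11,13,15,17,19,21,23,25,27,29,31): 1⊕0⊕0⊕1⊕1⊕1⊕1⊕0⊕1⊕0⊕0⊕1⊕1⊕1⊕0⊕0 = 1
s2 (pos 2,3,6,7,10,11,14,15,18,19,22,23,26,27,30,31): 0⊕0⊕1⊕1⊕1⊕1⊕1⊕0⊕0⊕0⊕1⊕1⊕1⊕1⊕1⊕0 = 0
s4 (pos 4,5,6,7,12,13,14,15,20,21,22,23,28,29,30,31): 0⊕0⊕1⊕1⊕0⊕1⊕1⊕0⊕1⊕0⊕1⊕1⊕0⊕0⊕1⊕0 = 0
s8 (pos 8,9,10,11,12,13,14,15,24,25,26,27,28,29,30,31): 1⊕1⊕1⊕1⊕0⊕1⊕1⊕0⊕0⊕1⊕1⊕1⊕0⊕0⊕1⊕0 = 0
s16 (pos 16,17,18,19,20,21,22,23,24,25,26,27,28,29,30,31): 1⊕1⊕0⊕0⊕1⊕0⊕1⊕1⊕0⊕1⊕1⊕1⊕0⊕0⊕1⊕0 = 1
Syndrome s16…s1 = 10001 → error at position 17.
Flip position 17: 1000011111101101100101101110010 → 1000011111101101000101101110010

1000011111101101000101101110010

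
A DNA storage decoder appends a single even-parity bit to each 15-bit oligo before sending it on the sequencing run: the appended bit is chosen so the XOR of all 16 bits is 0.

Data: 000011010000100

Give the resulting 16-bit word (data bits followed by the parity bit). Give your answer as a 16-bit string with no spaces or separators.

0000110100001000

XOR of the 15 data bits: 0⊕0⊕0⊕0⊕1⊕1⊕0⊕1⊕0⊕0⊕0⊕0⊕1⊕0⊕0 = 0
Parity bit = 0 (so all 16 bits XOR to 0).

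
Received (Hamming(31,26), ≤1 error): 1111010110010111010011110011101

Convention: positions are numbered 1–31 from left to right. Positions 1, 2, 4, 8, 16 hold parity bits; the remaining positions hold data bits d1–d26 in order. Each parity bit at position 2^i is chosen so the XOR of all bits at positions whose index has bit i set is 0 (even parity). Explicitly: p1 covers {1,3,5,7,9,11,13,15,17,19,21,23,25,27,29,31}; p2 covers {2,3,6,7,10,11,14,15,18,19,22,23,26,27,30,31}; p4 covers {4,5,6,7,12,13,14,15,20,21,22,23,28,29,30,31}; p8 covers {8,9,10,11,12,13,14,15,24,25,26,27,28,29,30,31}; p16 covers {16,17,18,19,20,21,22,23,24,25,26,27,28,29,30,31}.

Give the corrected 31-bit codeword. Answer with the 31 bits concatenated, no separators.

s1 (pos 1,3,5,7,9,11,13,15,17,19,21,23,25,27,29,31): 1⊕1⊕0⊕0⊕1⊕0⊕0⊕1⊕0⊕0⊕1⊕1⊕0⊕1⊕1⊕1 = 1
s2 (pos 2,3,6,7,10,11,14,15,18,19,22,23,26,27,30,31): 1⊕1⊕1⊕0⊕0⊕0⊕1⊕1⊕1⊕0⊕1⊕1⊕0⊕1⊕0⊕1 = 0
s4 (pos 4,5,6,7,12,13,14,15,20,21,22,23,28,29,30,31): 1⊕0⊕1⊕0⊕1⊕0⊕1⊕1⊕0⊕1⊕1⊕1⊕1⊕1⊕0⊕1 = 1
s8 (pos 8,9,10,11,12,13,14,15,24,25,26,27,28,29,30,31): 1⊕1⊕0⊕0⊕1⊕0⊕1⊕1⊕1⊕0⊕0⊕1⊕1⊕1⊕0⊕1 = 0
s16 (pos 16,17,18,19,20,21,22,23,24,25,26,27,28,29,30,31): 1⊕0⊕1⊕0⊕0⊕1⊕1⊕1⊕1⊕0⊕0⊕1⊕1⊕1⊕0⊕1 = 0
Syndrome s16…s1 = 00101 → error at position 5.
Flip position 5: 1111010110010111010011110011101 → 1111110110010111010011110011101

1111110110010111010011110011101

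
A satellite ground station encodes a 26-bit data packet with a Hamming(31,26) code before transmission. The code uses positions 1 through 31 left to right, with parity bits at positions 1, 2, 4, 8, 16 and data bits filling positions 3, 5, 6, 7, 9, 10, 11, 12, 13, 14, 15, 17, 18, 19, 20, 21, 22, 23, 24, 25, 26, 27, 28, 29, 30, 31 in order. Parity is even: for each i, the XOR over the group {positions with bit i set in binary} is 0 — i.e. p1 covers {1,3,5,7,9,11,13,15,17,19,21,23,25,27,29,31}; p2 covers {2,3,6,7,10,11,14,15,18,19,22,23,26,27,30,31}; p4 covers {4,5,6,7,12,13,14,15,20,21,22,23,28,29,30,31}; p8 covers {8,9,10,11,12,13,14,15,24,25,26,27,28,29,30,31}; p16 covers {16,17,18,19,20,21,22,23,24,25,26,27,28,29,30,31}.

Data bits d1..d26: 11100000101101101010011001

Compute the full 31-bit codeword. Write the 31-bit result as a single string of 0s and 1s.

0110110000001010101101010011001

Place data at non-parity positions: p1 p2 1 p4 1 1 0 p8 0 0 0 0 1 0 1 p16 1 0 1 1 0 1 0 1 0 0 1 1 0 0 1
p1 (pos 1,3,5,7,9,11,13,15,17,19,21,23,25,27,29,31): XOR of data positions = 1⊕1⊕0⊕0⊕0⊕1⊕1⊕1⊕1⊕0⊕0⊕0⊕1⊕0⊕1 = 0
p2 (pos 2,3,6,7,10,11,14,15,18,19,22,23,26,27,30,31): XOR of data positions = 1⊕1⊕0⊕0⊕0⊕0⊕1⊕0⊕1⊕1⊕0⊕0⊕1⊕0⊕1 = 1
p4 (pos 4,5,6,7,12,13,14,15,20,21,22,23,28,29,30,31): XOR of data positions = 1⊕1⊕0⊕0⊕1⊕0⊕1⊕1⊕0⊕1⊕0⊕1⊕0⊕0⊕1 = 0
p8 (pos 8,9,10,11,12,13,14,15,24,25,26,27,28,29,30,31): XOR of data positions = 0⊕0⊕0⊕0⊕1⊕0⊕1⊕1⊕0⊕0⊕1⊕1⊕0⊕0⊕1 = 0
p16 (pos 16,17,18,19,20,21,22,23,24,25,26,27,28,29,30,31): XOR of data positions = 1⊕0⊕1⊕1⊕0⊕1⊕0⊕1⊕0⊕0⊕1⊕1⊕0⊕0⊕1 = 0
Codeword: 0110110000001010101101010011001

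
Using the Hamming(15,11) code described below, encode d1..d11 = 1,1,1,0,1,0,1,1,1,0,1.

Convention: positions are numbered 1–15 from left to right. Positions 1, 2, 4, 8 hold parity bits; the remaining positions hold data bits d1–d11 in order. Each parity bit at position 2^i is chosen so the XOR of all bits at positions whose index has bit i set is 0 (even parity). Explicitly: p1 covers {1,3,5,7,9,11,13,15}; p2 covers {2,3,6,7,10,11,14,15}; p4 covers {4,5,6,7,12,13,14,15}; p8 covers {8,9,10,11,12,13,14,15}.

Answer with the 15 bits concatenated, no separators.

Place data at non-parity positions: p1 p2 1 p4 1 1 0 p8 1 0 1 1 1 0 1
p1 (pos 1,3,5,7,9,11,13,15): XOR of data positions = 1⊕1⊕0⊕1⊕1⊕1⊕1 = 0
p2 (pos 2,3,6,7,10,11,14,15): XOR of data positions = 1⊕1⊕0⊕0⊕1⊕0⊕1 = 0
p4 (pos 4,5,6,7,12,13,14,15): XOR of data positions = 1⊕1⊕0⊕1⊕1⊕0⊕1 = 1
p8 (pos 8,9,10,11,12,13,14,15): XOR of data positions = 1⊕0⊕1⊕1⊕1⊕0⊕1 = 1
Codeword: 001111011011101

001111011011101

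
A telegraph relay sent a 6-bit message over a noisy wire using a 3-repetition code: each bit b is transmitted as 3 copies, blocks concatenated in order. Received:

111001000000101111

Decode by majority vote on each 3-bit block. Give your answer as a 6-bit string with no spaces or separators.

100011

Block 1 (111): 3 ones → 1
Block 2 (001): 1 one → 0
Block 3 (000): 0 ones → 0
Block 4 (000): 0 ones → 0
Block 5 (101): 2 ones → 1
Block 6 (111): 3 ones → 1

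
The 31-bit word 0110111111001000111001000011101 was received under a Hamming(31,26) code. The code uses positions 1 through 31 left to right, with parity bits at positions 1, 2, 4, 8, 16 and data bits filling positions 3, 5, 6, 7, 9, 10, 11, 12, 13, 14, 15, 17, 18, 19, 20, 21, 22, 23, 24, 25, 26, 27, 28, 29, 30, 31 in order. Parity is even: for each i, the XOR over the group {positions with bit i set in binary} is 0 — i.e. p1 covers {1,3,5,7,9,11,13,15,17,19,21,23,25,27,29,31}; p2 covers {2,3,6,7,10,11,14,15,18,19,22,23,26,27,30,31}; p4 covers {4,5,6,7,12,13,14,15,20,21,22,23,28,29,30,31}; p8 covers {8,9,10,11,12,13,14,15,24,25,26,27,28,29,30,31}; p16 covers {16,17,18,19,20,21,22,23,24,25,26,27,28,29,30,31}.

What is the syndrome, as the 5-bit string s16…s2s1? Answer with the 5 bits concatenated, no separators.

s1 (pos 1,3,5,7,9,11,13,15,17,19,21,23,25,27,29,31): 0⊕1⊕1⊕1⊕1⊕0⊕1⊕0⊕1⊕1⊕0⊕0⊕0⊕1⊕1⊕1 = 0
s2 (pos 2,3,6,7,10,11,14,15,18,19,22,23,26,27,30,31): 1⊕1⊕1⊕1⊕1⊕0⊕0⊕0⊕1⊕1⊕1⊕0⊕0⊕1⊕0⊕1 = 0
s4 (pos 4,5,6,7,12,13,14,15,20,21,22,23,28,29,30,31): 0⊕1⊕1⊕1⊕0⊕1⊕0⊕0⊕0⊕0⊕1⊕0⊕1⊕1⊕0⊕1 = 0
s8 (pos 8,9,10,11,12,13,14,15,24,25,26,27,28,29,30,31): 1⊕1⊕1⊕0⊕0⊕1⊕0⊕0⊕0⊕0⊕0⊕1⊕1⊕1⊕0⊕1 = 0
s16 (pos 16,17,18,19,20,21,22,23,24,25,26,27,28,29,30,31): 0⊕1⊕1⊕1⊕0⊕0⊕1⊕0⊕0⊕0⊕0⊕1⊕1⊕1⊕0⊕1 = 0
Syndrome s16…s1 = 00000 → no error.

00000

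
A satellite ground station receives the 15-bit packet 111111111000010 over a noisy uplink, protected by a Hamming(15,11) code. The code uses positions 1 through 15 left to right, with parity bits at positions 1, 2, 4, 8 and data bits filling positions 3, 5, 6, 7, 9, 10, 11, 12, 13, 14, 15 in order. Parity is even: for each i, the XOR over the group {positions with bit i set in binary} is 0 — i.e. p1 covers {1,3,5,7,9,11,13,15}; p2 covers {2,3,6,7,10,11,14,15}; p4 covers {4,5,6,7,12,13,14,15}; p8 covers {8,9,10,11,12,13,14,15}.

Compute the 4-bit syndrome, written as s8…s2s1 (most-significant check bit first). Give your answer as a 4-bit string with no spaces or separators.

s1 (pos 1,3,5,7,9,11,13,15): 1⊕1⊕1⊕1⊕1⊕0⊕0⊕0 = 1
s2 (pos 2,3,6,7,10,11,14,15): 1⊕1⊕1⊕1⊕0⊕0⊕1⊕0 = 1
s4 (pos 4,5,6,7,12,13,14,15): 1⊕1⊕1⊕1⊕0⊕0⊕1⊕0 = 1
s8 (pos 8,9,10,11,12,13,14,15): 1⊕1⊕0⊕0⊕0⊕0⊕1⊕0 = 1
Syndrome s8…s1 = 1111 → error at position 15.

1111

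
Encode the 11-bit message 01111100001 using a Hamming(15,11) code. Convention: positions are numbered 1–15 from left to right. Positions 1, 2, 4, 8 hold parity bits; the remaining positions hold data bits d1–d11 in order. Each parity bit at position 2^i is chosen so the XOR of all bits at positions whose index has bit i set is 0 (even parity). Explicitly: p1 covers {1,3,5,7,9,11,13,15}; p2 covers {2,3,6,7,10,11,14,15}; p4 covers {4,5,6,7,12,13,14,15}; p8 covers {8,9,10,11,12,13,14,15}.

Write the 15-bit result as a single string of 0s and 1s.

000011111100001

Place data at non-parity positions: p1 p2 0 p4 1 1 1 p8 1 1 0 0 0 0 1
p1 (pos 1,3,5,7,9,11,13,15): XOR of data positions = 0⊕1⊕1⊕1⊕0⊕0⊕1 = 0
p2 (pos 2,3,6,7,10,11,14,15): XOR of data positions = 0⊕1⊕1⊕1⊕0⊕0⊕1 = 0
p4 (pos 4,5,6,7,12,13,14,15): XOR of data positions = 1⊕1⊕1⊕0⊕0⊕0⊕1 = 0
p8 (pos 8,9,10,11,12,13,14,15): XOR of data positions = 1⊕1⊕0⊕0⊕0⊕0⊕1 = 1
Codeword: 000011111100001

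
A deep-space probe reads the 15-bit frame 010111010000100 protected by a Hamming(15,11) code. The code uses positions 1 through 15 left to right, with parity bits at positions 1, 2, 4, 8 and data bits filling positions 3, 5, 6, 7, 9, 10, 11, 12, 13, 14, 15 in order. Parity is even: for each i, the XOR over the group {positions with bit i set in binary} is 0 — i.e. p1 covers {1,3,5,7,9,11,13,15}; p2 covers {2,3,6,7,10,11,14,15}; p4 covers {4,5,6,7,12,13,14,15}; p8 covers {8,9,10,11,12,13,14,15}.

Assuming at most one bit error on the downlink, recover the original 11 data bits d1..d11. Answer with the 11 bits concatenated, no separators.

s1 (pos 1,3,5,7,9,11,13,15): 0⊕0⊕1⊕0⊕0⊕0⊕1⊕0 = 0
s2 (pos 2,3,6,7,10,11,14,15): 1⊕0⊕1⊕0⊕0⊕0⊕0⊕0 = 0
s4 (pos 4,5,6,7,12,13,14,15): 1⊕1⊕1⊕0⊕0⊕1⊕0⊕0 = 0
s8 (pos 8,9,10,11,12,13,14,15): 1⊕0⊕0⊕0⊕0⊕1⊕0⊕0 = 0
Syndrome s8…s1 = 0000 → no error.
Read data bits from positions 3,5,6,7,9,10,11,12,13,14,15: 01100000100

01100000100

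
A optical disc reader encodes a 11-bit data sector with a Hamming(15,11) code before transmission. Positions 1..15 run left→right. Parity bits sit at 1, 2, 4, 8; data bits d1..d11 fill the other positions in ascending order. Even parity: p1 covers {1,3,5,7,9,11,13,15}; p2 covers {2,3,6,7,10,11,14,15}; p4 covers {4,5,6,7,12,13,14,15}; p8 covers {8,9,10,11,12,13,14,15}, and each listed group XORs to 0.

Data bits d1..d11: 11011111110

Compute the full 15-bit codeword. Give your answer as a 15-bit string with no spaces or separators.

Place data at non-parity positions: p1 p2 1 p4 1 0 1 p8 1 1 1 1 1 1 0
p1 (pos 1,3,5,7,9,11,13,15): XOR of data positions = 1⊕1⊕1⊕1⊕1⊕1⊕0 = 0
p2 (pos 2,3,6,7,10,11,14,15): XOR of data positions = 1⊕0⊕1⊕1⊕1⊕1⊕0 = 1
p4 (pos 4,5,6,7,12,13,14,15): XOR of data positions = 1⊕0⊕1⊕1⊕1⊕1⊕0 = 1
p8 (pos 8,9,10,11,12,13,14,15): XOR of data positions = 1⊕1⊕1⊕1⊕1⊕1⊕0 = 0
Codeword: 011110101111110

011110101111110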